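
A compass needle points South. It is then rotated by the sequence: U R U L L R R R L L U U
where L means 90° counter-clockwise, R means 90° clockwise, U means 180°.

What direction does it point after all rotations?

Answer: Final heading: South

Derivation:
Start: South
  U (U-turn (180°)) -> North
  R (right (90° clockwise)) -> East
  U (U-turn (180°)) -> West
  L (left (90° counter-clockwise)) -> South
  L (left (90° counter-clockwise)) -> East
  R (right (90° clockwise)) -> South
  R (right (90° clockwise)) -> West
  R (right (90° clockwise)) -> North
  L (left (90° counter-clockwise)) -> West
  L (left (90° counter-clockwise)) -> South
  U (U-turn (180°)) -> North
  U (U-turn (180°)) -> South
Final: South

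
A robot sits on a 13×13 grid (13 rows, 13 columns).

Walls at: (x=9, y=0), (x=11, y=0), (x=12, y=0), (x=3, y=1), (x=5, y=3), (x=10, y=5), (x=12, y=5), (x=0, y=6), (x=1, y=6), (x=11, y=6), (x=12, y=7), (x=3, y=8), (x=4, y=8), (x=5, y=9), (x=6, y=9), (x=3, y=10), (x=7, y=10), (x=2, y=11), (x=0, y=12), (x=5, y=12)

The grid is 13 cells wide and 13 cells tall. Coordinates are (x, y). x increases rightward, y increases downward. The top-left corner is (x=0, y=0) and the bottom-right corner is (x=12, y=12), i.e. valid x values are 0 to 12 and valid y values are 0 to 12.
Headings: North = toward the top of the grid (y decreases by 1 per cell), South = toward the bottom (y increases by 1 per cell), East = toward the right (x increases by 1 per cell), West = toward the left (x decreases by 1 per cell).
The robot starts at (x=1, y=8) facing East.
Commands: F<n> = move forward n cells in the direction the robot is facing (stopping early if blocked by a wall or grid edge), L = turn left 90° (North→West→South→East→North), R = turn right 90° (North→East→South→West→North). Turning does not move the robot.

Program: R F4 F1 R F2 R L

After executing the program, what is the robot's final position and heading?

Answer: Final position: (x=1, y=12), facing West

Derivation:
Start: (x=1, y=8), facing East
  R: turn right, now facing South
  F4: move forward 4, now at (x=1, y=12)
  F1: move forward 0/1 (blocked), now at (x=1, y=12)
  R: turn right, now facing West
  F2: move forward 0/2 (blocked), now at (x=1, y=12)
  R: turn right, now facing North
  L: turn left, now facing West
Final: (x=1, y=12), facing West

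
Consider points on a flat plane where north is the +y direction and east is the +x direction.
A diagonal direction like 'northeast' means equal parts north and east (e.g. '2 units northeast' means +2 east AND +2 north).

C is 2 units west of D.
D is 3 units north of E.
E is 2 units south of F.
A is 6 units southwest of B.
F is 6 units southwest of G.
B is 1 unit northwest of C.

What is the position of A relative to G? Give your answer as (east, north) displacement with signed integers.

Place G at the origin (east=0, north=0).
  F is 6 units southwest of G: delta (east=-6, north=-6); F at (east=-6, north=-6).
  E is 2 units south of F: delta (east=+0, north=-2); E at (east=-6, north=-8).
  D is 3 units north of E: delta (east=+0, north=+3); D at (east=-6, north=-5).
  C is 2 units west of D: delta (east=-2, north=+0); C at (east=-8, north=-5).
  B is 1 unit northwest of C: delta (east=-1, north=+1); B at (east=-9, north=-4).
  A is 6 units southwest of B: delta (east=-6, north=-6); A at (east=-15, north=-10).
Therefore A relative to G: (east=-15, north=-10).

Answer: A is at (east=-15, north=-10) relative to G.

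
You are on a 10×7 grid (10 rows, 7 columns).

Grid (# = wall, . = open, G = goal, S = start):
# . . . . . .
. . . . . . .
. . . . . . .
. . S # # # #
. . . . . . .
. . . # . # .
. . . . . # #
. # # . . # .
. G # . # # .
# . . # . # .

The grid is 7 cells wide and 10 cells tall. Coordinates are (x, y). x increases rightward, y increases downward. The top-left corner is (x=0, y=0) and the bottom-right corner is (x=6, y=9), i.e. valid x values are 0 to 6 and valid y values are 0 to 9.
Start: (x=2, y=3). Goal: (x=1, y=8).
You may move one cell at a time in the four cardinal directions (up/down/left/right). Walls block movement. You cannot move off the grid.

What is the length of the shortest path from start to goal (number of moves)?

BFS from (x=2, y=3) until reaching (x=1, y=8):
  Distance 0: (x=2, y=3)
  Distance 1: (x=2, y=2), (x=1, y=3), (x=2, y=4)
  Distance 2: (x=2, y=1), (x=1, y=2), (x=3, y=2), (x=0, y=3), (x=1, y=4), (x=3, y=4), (x=2, y=5)
  Distance 3: (x=2, y=0), (x=1, y=1), (x=3, y=1), (x=0, y=2), (x=4, y=2), (x=0, y=4), (x=4, y=4), (x=1, y=5), (x=2, y=6)
  Distance 4: (x=1, y=0), (x=3, y=0), (x=0, y=1), (x=4, y=1), (x=5, y=2), (x=5, y=4), (x=0, y=5), (x=4, y=5), (x=1, y=6), (x=3, y=6)
  Distance 5: (x=4, y=0), (x=5, y=1), (x=6, y=2), (x=6, y=4), (x=0, y=6), (x=4, y=6), (x=3, y=7)
  Distance 6: (x=5, y=0), (x=6, y=1), (x=6, y=5), (x=0, y=7), (x=4, y=7), (x=3, y=8)
  Distance 7: (x=6, y=0), (x=0, y=8)
  Distance 8: (x=1, y=8)  <- goal reached here
One shortest path (8 moves): (x=2, y=3) -> (x=1, y=3) -> (x=0, y=3) -> (x=0, y=4) -> (x=0, y=5) -> (x=0, y=6) -> (x=0, y=7) -> (x=0, y=8) -> (x=1, y=8)

Answer: Shortest path length: 8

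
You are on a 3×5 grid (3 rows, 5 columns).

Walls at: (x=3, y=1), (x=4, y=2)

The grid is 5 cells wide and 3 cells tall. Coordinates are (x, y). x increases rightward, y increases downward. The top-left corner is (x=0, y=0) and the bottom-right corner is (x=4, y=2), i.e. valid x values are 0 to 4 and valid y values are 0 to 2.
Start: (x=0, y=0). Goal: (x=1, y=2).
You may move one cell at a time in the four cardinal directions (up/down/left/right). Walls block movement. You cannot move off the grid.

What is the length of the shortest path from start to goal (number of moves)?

BFS from (x=0, y=0) until reaching (x=1, y=2):
  Distance 0: (x=0, y=0)
  Distance 1: (x=1, y=0), (x=0, y=1)
  Distance 2: (x=2, y=0), (x=1, y=1), (x=0, y=2)
  Distance 3: (x=3, y=0), (x=2, y=1), (x=1, y=2)  <- goal reached here
One shortest path (3 moves): (x=0, y=0) -> (x=1, y=0) -> (x=1, y=1) -> (x=1, y=2)

Answer: Shortest path length: 3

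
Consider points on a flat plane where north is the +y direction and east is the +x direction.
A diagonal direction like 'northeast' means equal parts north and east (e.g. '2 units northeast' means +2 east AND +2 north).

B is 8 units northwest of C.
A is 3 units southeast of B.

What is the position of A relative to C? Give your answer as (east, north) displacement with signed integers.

Answer: A is at (east=-5, north=5) relative to C.

Derivation:
Place C at the origin (east=0, north=0).
  B is 8 units northwest of C: delta (east=-8, north=+8); B at (east=-8, north=8).
  A is 3 units southeast of B: delta (east=+3, north=-3); A at (east=-5, north=5).
Therefore A relative to C: (east=-5, north=5).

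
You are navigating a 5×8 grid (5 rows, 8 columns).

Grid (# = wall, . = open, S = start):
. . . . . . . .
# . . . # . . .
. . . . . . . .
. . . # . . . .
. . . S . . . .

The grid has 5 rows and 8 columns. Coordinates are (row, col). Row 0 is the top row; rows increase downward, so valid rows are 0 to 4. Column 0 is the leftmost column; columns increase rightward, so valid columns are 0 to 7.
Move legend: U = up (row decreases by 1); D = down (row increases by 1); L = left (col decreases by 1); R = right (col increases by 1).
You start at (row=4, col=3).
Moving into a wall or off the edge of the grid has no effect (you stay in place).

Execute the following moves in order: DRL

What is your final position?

Answer: Final position: (row=4, col=3)

Derivation:
Start: (row=4, col=3)
  D (down): blocked, stay at (row=4, col=3)
  R (right): (row=4, col=3) -> (row=4, col=4)
  L (left): (row=4, col=4) -> (row=4, col=3)
Final: (row=4, col=3)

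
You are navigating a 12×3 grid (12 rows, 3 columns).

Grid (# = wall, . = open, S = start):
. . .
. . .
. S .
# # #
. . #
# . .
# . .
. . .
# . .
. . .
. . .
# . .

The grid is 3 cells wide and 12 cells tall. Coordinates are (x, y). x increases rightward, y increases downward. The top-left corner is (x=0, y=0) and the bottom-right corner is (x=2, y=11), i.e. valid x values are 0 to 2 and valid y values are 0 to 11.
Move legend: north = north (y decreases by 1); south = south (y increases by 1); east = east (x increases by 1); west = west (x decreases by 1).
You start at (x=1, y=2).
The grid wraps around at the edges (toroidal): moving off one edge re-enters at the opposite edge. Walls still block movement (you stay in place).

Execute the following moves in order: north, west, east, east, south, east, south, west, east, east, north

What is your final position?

Answer: Final position: (x=1, y=1)

Derivation:
Start: (x=1, y=2)
  north (north): (x=1, y=2) -> (x=1, y=1)
  west (west): (x=1, y=1) -> (x=0, y=1)
  east (east): (x=0, y=1) -> (x=1, y=1)
  east (east): (x=1, y=1) -> (x=2, y=1)
  south (south): (x=2, y=1) -> (x=2, y=2)
  east (east): (x=2, y=2) -> (x=0, y=2)
  south (south): blocked, stay at (x=0, y=2)
  west (west): (x=0, y=2) -> (x=2, y=2)
  east (east): (x=2, y=2) -> (x=0, y=2)
  east (east): (x=0, y=2) -> (x=1, y=2)
  north (north): (x=1, y=2) -> (x=1, y=1)
Final: (x=1, y=1)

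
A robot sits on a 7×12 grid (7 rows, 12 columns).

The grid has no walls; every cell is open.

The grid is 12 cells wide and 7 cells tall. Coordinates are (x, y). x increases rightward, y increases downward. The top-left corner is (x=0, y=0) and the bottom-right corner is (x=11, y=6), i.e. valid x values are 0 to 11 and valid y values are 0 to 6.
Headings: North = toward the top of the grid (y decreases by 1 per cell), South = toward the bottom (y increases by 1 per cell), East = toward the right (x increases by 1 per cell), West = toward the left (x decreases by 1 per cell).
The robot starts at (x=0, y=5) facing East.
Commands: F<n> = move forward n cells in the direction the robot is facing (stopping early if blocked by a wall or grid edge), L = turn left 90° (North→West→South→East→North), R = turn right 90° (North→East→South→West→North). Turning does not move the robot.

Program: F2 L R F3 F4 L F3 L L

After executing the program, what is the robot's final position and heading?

Answer: Final position: (x=9, y=2), facing South

Derivation:
Start: (x=0, y=5), facing East
  F2: move forward 2, now at (x=2, y=5)
  L: turn left, now facing North
  R: turn right, now facing East
  F3: move forward 3, now at (x=5, y=5)
  F4: move forward 4, now at (x=9, y=5)
  L: turn left, now facing North
  F3: move forward 3, now at (x=9, y=2)
  L: turn left, now facing West
  L: turn left, now facing South
Final: (x=9, y=2), facing South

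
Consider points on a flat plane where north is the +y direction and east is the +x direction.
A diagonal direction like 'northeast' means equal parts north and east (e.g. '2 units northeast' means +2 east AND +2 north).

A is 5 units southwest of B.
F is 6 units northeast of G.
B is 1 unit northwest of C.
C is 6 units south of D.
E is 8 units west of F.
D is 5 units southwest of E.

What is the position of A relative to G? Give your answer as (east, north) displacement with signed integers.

Place G at the origin (east=0, north=0).
  F is 6 units northeast of G: delta (east=+6, north=+6); F at (east=6, north=6).
  E is 8 units west of F: delta (east=-8, north=+0); E at (east=-2, north=6).
  D is 5 units southwest of E: delta (east=-5, north=-5); D at (east=-7, north=1).
  C is 6 units south of D: delta (east=+0, north=-6); C at (east=-7, north=-5).
  B is 1 unit northwest of C: delta (east=-1, north=+1); B at (east=-8, north=-4).
  A is 5 units southwest of B: delta (east=-5, north=-5); A at (east=-13, north=-9).
Therefore A relative to G: (east=-13, north=-9).

Answer: A is at (east=-13, north=-9) relative to G.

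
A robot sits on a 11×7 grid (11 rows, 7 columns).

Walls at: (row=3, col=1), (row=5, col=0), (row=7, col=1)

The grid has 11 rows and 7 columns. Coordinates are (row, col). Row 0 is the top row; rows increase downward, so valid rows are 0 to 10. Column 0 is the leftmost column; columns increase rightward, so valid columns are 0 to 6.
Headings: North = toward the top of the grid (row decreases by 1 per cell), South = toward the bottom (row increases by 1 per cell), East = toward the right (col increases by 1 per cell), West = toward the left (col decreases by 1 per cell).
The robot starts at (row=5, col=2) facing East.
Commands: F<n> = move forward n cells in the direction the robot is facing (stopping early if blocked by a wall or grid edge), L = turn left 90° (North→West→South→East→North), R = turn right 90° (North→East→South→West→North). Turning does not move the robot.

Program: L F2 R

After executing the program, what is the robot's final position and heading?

Start: (row=5, col=2), facing East
  L: turn left, now facing North
  F2: move forward 2, now at (row=3, col=2)
  R: turn right, now facing East
Final: (row=3, col=2), facing East

Answer: Final position: (row=3, col=2), facing East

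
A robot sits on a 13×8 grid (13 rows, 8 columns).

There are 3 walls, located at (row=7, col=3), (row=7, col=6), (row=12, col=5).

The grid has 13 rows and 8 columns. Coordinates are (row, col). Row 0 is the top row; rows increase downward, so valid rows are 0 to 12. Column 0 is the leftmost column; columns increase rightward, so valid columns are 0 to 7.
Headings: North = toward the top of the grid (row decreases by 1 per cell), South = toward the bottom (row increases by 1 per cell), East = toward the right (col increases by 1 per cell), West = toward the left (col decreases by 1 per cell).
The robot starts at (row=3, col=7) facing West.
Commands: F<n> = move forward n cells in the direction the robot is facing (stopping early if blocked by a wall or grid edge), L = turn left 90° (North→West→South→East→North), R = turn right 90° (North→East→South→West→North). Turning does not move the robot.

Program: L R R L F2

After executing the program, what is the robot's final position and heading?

Start: (row=3, col=7), facing West
  L: turn left, now facing South
  R: turn right, now facing West
  R: turn right, now facing North
  L: turn left, now facing West
  F2: move forward 2, now at (row=3, col=5)
Final: (row=3, col=5), facing West

Answer: Final position: (row=3, col=5), facing West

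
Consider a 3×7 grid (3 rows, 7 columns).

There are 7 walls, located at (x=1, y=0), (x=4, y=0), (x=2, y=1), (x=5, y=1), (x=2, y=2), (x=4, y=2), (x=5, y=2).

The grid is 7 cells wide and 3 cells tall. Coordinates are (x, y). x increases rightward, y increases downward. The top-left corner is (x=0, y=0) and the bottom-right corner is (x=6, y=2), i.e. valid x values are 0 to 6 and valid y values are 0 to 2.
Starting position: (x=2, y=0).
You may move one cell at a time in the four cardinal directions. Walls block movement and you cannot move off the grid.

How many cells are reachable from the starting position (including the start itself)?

BFS flood-fill from (x=2, y=0):
  Distance 0: (x=2, y=0)
  Distance 1: (x=3, y=0)
  Distance 2: (x=3, y=1)
  Distance 3: (x=4, y=1), (x=3, y=2)
Total reachable: 5 (grid has 14 open cells total)

Answer: Reachable cells: 5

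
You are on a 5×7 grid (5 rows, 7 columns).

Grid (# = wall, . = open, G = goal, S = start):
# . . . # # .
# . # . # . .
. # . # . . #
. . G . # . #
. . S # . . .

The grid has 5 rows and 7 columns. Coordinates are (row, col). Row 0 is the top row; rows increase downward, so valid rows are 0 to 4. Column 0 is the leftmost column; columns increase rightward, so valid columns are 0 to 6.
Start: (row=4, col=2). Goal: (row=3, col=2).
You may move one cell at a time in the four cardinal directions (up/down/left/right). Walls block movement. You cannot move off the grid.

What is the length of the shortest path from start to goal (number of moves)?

Answer: Shortest path length: 1

Derivation:
BFS from (row=4, col=2) until reaching (row=3, col=2):
  Distance 0: (row=4, col=2)
  Distance 1: (row=3, col=2), (row=4, col=1)  <- goal reached here
One shortest path (1 moves): (row=4, col=2) -> (row=3, col=2)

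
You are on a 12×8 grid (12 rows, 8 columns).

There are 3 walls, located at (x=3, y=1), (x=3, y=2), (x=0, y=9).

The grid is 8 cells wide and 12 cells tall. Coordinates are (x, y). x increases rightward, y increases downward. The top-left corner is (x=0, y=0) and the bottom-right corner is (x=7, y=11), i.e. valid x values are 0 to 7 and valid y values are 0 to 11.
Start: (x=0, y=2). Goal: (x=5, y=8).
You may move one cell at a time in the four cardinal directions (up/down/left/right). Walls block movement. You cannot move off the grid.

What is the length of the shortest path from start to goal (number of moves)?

Answer: Shortest path length: 11

Derivation:
BFS from (x=0, y=2) until reaching (x=5, y=8):
  Distance 0: (x=0, y=2)
  Distance 1: (x=0, y=1), (x=1, y=2), (x=0, y=3)
  Distance 2: (x=0, y=0), (x=1, y=1), (x=2, y=2), (x=1, y=3), (x=0, y=4)
  Distance 3: (x=1, y=0), (x=2, y=1), (x=2, y=3), (x=1, y=4), (x=0, y=5)
  Distance 4: (x=2, y=0), (x=3, y=3), (x=2, y=4), (x=1, y=5), (x=0, y=6)
  Distance 5: (x=3, y=0), (x=4, y=3), (x=3, y=4), (x=2, y=5), (x=1, y=6), (x=0, y=7)
  Distance 6: (x=4, y=0), (x=4, y=2), (x=5, y=3), (x=4, y=4), (x=3, y=5), (x=2, y=6), (x=1, y=7), (x=0, y=8)
  Distance 7: (x=5, y=0), (x=4, y=1), (x=5, y=2), (x=6, y=3), (x=5, y=4), (x=4, y=5), (x=3, y=6), (x=2, y=7), (x=1, y=8)
  Distance 8: (x=6, y=0), (x=5, y=1), (x=6, y=2), (x=7, y=3), (x=6, y=4), (x=5, y=5), (x=4, y=6), (x=3, y=7), (x=2, y=8), (x=1, y=9)
  Distance 9: (x=7, y=0), (x=6, y=1), (x=7, y=2), (x=7, y=4), (x=6, y=5), (x=5, y=6), (x=4, y=7), (x=3, y=8), (x=2, y=9), (x=1, y=10)
  Distance 10: (x=7, y=1), (x=7, y=5), (x=6, y=6), (x=5, y=7), (x=4, y=8), (x=3, y=9), (x=0, y=10), (x=2, y=10), (x=1, y=11)
  Distance 11: (x=7, y=6), (x=6, y=7), (x=5, y=8), (x=4, y=9), (x=3, y=10), (x=0, y=11), (x=2, y=11)  <- goal reached here
One shortest path (11 moves): (x=0, y=2) -> (x=1, y=2) -> (x=2, y=2) -> (x=2, y=3) -> (x=3, y=3) -> (x=4, y=3) -> (x=5, y=3) -> (x=5, y=4) -> (x=5, y=5) -> (x=5, y=6) -> (x=5, y=7) -> (x=5, y=8)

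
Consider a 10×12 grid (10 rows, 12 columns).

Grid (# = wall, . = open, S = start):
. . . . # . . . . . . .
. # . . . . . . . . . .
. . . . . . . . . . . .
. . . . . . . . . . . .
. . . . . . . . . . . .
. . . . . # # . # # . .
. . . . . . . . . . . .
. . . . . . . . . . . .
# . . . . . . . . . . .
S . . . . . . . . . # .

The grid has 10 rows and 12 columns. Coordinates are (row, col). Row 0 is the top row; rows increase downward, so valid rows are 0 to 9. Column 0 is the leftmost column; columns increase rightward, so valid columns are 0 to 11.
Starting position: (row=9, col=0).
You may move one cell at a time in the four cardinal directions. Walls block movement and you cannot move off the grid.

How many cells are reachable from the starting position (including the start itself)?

BFS flood-fill from (row=9, col=0):
  Distance 0: (row=9, col=0)
  Distance 1: (row=9, col=1)
  Distance 2: (row=8, col=1), (row=9, col=2)
  Distance 3: (row=7, col=1), (row=8, col=2), (row=9, col=3)
  Distance 4: (row=6, col=1), (row=7, col=0), (row=7, col=2), (row=8, col=3), (row=9, col=4)
  Distance 5: (row=5, col=1), (row=6, col=0), (row=6, col=2), (row=7, col=3), (row=8, col=4), (row=9, col=5)
  Distance 6: (row=4, col=1), (row=5, col=0), (row=5, col=2), (row=6, col=3), (row=7, col=4), (row=8, col=5), (row=9, col=6)
  Distance 7: (row=3, col=1), (row=4, col=0), (row=4, col=2), (row=5, col=3), (row=6, col=4), (row=7, col=5), (row=8, col=6), (row=9, col=7)
  Distance 8: (row=2, col=1), (row=3, col=0), (row=3, col=2), (row=4, col=3), (row=5, col=4), (row=6, col=5), (row=7, col=6), (row=8, col=7), (row=9, col=8)
  Distance 9: (row=2, col=0), (row=2, col=2), (row=3, col=3), (row=4, col=4), (row=6, col=6), (row=7, col=7), (row=8, col=8), (row=9, col=9)
  Distance 10: (row=1, col=0), (row=1, col=2), (row=2, col=3), (row=3, col=4), (row=4, col=5), (row=6, col=7), (row=7, col=8), (row=8, col=9)
  Distance 11: (row=0, col=0), (row=0, col=2), (row=1, col=3), (row=2, col=4), (row=3, col=5), (row=4, col=6), (row=5, col=7), (row=6, col=8), (row=7, col=9), (row=8, col=10)
  Distance 12: (row=0, col=1), (row=0, col=3), (row=1, col=4), (row=2, col=5), (row=3, col=6), (row=4, col=7), (row=6, col=9), (row=7, col=10), (row=8, col=11)
  Distance 13: (row=1, col=5), (row=2, col=6), (row=3, col=7), (row=4, col=8), (row=6, col=10), (row=7, col=11), (row=9, col=11)
  Distance 14: (row=0, col=5), (row=1, col=6), (row=2, col=7), (row=3, col=8), (row=4, col=9), (row=5, col=10), (row=6, col=11)
  Distance 15: (row=0, col=6), (row=1, col=7), (row=2, col=8), (row=3, col=9), (row=4, col=10), (row=5, col=11)
  Distance 16: (row=0, col=7), (row=1, col=8), (row=2, col=9), (row=3, col=10), (row=4, col=11)
  Distance 17: (row=0, col=8), (row=1, col=9), (row=2, col=10), (row=3, col=11)
  Distance 18: (row=0, col=9), (row=1, col=10), (row=2, col=11)
  Distance 19: (row=0, col=10), (row=1, col=11)
  Distance 20: (row=0, col=11)
Total reachable: 112 (grid has 112 open cells total)

Answer: Reachable cells: 112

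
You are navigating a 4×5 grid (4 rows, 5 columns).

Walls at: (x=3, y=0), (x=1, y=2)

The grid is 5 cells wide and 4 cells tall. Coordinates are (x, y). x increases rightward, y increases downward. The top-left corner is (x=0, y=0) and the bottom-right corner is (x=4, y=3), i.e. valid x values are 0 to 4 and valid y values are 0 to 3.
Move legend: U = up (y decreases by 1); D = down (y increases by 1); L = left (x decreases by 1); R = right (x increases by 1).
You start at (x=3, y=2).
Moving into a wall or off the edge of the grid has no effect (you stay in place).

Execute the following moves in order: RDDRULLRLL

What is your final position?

Start: (x=3, y=2)
  R (right): (x=3, y=2) -> (x=4, y=2)
  D (down): (x=4, y=2) -> (x=4, y=3)
  D (down): blocked, stay at (x=4, y=3)
  R (right): blocked, stay at (x=4, y=3)
  U (up): (x=4, y=3) -> (x=4, y=2)
  L (left): (x=4, y=2) -> (x=3, y=2)
  L (left): (x=3, y=2) -> (x=2, y=2)
  R (right): (x=2, y=2) -> (x=3, y=2)
  L (left): (x=3, y=2) -> (x=2, y=2)
  L (left): blocked, stay at (x=2, y=2)
Final: (x=2, y=2)

Answer: Final position: (x=2, y=2)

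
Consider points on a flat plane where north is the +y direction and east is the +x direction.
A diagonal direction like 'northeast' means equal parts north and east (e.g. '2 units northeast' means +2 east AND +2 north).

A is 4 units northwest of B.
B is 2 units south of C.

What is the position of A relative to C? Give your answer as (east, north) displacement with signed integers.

Place C at the origin (east=0, north=0).
  B is 2 units south of C: delta (east=+0, north=-2); B at (east=0, north=-2).
  A is 4 units northwest of B: delta (east=-4, north=+4); A at (east=-4, north=2).
Therefore A relative to C: (east=-4, north=2).

Answer: A is at (east=-4, north=2) relative to C.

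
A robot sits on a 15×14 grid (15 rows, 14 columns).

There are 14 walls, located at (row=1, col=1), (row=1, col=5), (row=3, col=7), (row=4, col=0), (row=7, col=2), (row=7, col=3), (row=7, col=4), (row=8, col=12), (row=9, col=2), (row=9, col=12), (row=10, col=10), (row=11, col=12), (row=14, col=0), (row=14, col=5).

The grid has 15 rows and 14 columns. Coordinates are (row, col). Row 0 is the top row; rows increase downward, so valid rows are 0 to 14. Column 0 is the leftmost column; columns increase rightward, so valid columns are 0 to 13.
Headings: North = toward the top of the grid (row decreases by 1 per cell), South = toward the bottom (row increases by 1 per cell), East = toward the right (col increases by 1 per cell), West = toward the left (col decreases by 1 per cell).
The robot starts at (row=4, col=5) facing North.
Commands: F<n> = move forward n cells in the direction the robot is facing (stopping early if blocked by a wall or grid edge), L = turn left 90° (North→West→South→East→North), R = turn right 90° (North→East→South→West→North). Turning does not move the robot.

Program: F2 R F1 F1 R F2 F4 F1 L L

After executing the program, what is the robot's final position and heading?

Start: (row=4, col=5), facing North
  F2: move forward 2, now at (row=2, col=5)
  R: turn right, now facing East
  F1: move forward 1, now at (row=2, col=6)
  F1: move forward 1, now at (row=2, col=7)
  R: turn right, now facing South
  F2: move forward 0/2 (blocked), now at (row=2, col=7)
  F4: move forward 0/4 (blocked), now at (row=2, col=7)
  F1: move forward 0/1 (blocked), now at (row=2, col=7)
  L: turn left, now facing East
  L: turn left, now facing North
Final: (row=2, col=7), facing North

Answer: Final position: (row=2, col=7), facing North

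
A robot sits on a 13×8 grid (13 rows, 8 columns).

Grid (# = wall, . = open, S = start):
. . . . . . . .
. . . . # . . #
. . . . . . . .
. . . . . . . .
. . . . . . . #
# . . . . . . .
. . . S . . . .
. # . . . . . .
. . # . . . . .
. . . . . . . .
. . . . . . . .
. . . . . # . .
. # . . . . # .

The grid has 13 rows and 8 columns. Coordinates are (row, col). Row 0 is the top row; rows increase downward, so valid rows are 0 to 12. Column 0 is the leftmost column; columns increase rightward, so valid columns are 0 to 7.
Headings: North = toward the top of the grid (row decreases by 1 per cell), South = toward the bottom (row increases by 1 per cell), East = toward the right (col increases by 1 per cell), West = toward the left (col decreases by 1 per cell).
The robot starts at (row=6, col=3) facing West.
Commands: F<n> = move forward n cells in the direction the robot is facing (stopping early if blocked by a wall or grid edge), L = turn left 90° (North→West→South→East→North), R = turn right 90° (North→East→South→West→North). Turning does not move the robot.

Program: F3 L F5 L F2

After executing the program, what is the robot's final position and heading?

Answer: Final position: (row=11, col=2), facing East

Derivation:
Start: (row=6, col=3), facing West
  F3: move forward 3, now at (row=6, col=0)
  L: turn left, now facing South
  F5: move forward 5, now at (row=11, col=0)
  L: turn left, now facing East
  F2: move forward 2, now at (row=11, col=2)
Final: (row=11, col=2), facing East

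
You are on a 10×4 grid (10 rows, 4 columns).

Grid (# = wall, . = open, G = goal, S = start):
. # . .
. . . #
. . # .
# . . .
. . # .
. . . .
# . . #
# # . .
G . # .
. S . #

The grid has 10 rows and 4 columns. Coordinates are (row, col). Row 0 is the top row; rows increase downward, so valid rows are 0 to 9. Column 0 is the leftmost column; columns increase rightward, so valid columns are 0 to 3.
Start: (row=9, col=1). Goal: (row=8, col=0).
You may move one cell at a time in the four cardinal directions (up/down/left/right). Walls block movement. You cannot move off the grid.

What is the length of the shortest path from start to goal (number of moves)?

Answer: Shortest path length: 2

Derivation:
BFS from (row=9, col=1) until reaching (row=8, col=0):
  Distance 0: (row=9, col=1)
  Distance 1: (row=8, col=1), (row=9, col=0), (row=9, col=2)
  Distance 2: (row=8, col=0)  <- goal reached here
One shortest path (2 moves): (row=9, col=1) -> (row=9, col=0) -> (row=8, col=0)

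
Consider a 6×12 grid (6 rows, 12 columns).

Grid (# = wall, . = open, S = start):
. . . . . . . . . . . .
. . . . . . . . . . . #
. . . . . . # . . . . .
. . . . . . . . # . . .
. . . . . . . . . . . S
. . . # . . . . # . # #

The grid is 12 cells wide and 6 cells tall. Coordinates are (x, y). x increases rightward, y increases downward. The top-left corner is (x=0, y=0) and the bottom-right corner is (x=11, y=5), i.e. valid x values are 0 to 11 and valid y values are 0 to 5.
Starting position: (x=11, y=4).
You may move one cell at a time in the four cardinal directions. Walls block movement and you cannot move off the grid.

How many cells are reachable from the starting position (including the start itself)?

Answer: Reachable cells: 65

Derivation:
BFS flood-fill from (x=11, y=4):
  Distance 0: (x=11, y=4)
  Distance 1: (x=11, y=3), (x=10, y=4)
  Distance 2: (x=11, y=2), (x=10, y=3), (x=9, y=4)
  Distance 3: (x=10, y=2), (x=9, y=3), (x=8, y=4), (x=9, y=5)
  Distance 4: (x=10, y=1), (x=9, y=2), (x=7, y=4)
  Distance 5: (x=10, y=0), (x=9, y=1), (x=8, y=2), (x=7, y=3), (x=6, y=4), (x=7, y=5)
  Distance 6: (x=9, y=0), (x=11, y=0), (x=8, y=1), (x=7, y=2), (x=6, y=3), (x=5, y=4), (x=6, y=5)
  Distance 7: (x=8, y=0), (x=7, y=1), (x=5, y=3), (x=4, y=4), (x=5, y=5)
  Distance 8: (x=7, y=0), (x=6, y=1), (x=5, y=2), (x=4, y=3), (x=3, y=4), (x=4, y=5)
  Distance 9: (x=6, y=0), (x=5, y=1), (x=4, y=2), (x=3, y=3), (x=2, y=4)
  Distance 10: (x=5, y=0), (x=4, y=1), (x=3, y=2), (x=2, y=3), (x=1, y=4), (x=2, y=5)
  Distance 11: (x=4, y=0), (x=3, y=1), (x=2, y=2), (x=1, y=3), (x=0, y=4), (x=1, y=5)
  Distance 12: (x=3, y=0), (x=2, y=1), (x=1, y=2), (x=0, y=3), (x=0, y=5)
  Distance 13: (x=2, y=0), (x=1, y=1), (x=0, y=2)
  Distance 14: (x=1, y=0), (x=0, y=1)
  Distance 15: (x=0, y=0)
Total reachable: 65 (grid has 65 open cells total)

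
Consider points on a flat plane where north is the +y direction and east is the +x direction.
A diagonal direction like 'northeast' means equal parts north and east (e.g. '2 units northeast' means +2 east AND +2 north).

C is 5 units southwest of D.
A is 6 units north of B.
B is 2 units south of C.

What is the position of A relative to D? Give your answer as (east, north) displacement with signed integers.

Answer: A is at (east=-5, north=-1) relative to D.

Derivation:
Place D at the origin (east=0, north=0).
  C is 5 units southwest of D: delta (east=-5, north=-5); C at (east=-5, north=-5).
  B is 2 units south of C: delta (east=+0, north=-2); B at (east=-5, north=-7).
  A is 6 units north of B: delta (east=+0, north=+6); A at (east=-5, north=-1).
Therefore A relative to D: (east=-5, north=-1).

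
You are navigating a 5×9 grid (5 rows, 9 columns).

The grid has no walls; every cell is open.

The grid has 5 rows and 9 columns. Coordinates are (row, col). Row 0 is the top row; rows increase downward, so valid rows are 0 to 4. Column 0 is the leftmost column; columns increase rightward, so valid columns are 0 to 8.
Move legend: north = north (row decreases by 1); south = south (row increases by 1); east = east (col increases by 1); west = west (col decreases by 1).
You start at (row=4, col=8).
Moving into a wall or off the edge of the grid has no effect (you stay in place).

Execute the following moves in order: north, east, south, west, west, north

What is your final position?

Start: (row=4, col=8)
  north (north): (row=4, col=8) -> (row=3, col=8)
  east (east): blocked, stay at (row=3, col=8)
  south (south): (row=3, col=8) -> (row=4, col=8)
  west (west): (row=4, col=8) -> (row=4, col=7)
  west (west): (row=4, col=7) -> (row=4, col=6)
  north (north): (row=4, col=6) -> (row=3, col=6)
Final: (row=3, col=6)

Answer: Final position: (row=3, col=6)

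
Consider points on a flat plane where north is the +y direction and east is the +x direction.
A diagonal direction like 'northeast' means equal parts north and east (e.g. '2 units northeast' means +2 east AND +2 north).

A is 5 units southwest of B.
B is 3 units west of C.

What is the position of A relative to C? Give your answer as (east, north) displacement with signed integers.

Place C at the origin (east=0, north=0).
  B is 3 units west of C: delta (east=-3, north=+0); B at (east=-3, north=0).
  A is 5 units southwest of B: delta (east=-5, north=-5); A at (east=-8, north=-5).
Therefore A relative to C: (east=-8, north=-5).

Answer: A is at (east=-8, north=-5) relative to C.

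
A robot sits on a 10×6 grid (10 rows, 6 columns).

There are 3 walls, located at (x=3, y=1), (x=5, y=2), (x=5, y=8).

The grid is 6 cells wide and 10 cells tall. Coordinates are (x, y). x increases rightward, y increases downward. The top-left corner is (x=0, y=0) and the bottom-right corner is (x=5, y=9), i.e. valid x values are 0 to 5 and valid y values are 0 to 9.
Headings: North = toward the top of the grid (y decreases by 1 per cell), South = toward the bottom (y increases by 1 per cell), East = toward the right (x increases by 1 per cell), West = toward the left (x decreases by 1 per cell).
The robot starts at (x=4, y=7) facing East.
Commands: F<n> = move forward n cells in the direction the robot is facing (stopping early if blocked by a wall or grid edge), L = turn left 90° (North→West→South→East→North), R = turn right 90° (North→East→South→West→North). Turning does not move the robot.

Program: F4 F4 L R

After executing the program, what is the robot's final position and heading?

Answer: Final position: (x=5, y=7), facing East

Derivation:
Start: (x=4, y=7), facing East
  F4: move forward 1/4 (blocked), now at (x=5, y=7)
  F4: move forward 0/4 (blocked), now at (x=5, y=7)
  L: turn left, now facing North
  R: turn right, now facing East
Final: (x=5, y=7), facing East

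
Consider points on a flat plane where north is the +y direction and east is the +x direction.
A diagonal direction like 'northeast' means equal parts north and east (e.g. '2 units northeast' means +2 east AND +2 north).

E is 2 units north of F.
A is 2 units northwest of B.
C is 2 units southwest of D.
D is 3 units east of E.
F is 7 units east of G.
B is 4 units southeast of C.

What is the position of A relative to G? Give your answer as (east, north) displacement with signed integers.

Answer: A is at (east=10, north=-2) relative to G.

Derivation:
Place G at the origin (east=0, north=0).
  F is 7 units east of G: delta (east=+7, north=+0); F at (east=7, north=0).
  E is 2 units north of F: delta (east=+0, north=+2); E at (east=7, north=2).
  D is 3 units east of E: delta (east=+3, north=+0); D at (east=10, north=2).
  C is 2 units southwest of D: delta (east=-2, north=-2); C at (east=8, north=0).
  B is 4 units southeast of C: delta (east=+4, north=-4); B at (east=12, north=-4).
  A is 2 units northwest of B: delta (east=-2, north=+2); A at (east=10, north=-2).
Therefore A relative to G: (east=10, north=-2).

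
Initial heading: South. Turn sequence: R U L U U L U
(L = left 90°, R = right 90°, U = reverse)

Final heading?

Start: South
  R (right (90° clockwise)) -> West
  U (U-turn (180°)) -> East
  L (left (90° counter-clockwise)) -> North
  U (U-turn (180°)) -> South
  U (U-turn (180°)) -> North
  L (left (90° counter-clockwise)) -> West
  U (U-turn (180°)) -> East
Final: East

Answer: Final heading: East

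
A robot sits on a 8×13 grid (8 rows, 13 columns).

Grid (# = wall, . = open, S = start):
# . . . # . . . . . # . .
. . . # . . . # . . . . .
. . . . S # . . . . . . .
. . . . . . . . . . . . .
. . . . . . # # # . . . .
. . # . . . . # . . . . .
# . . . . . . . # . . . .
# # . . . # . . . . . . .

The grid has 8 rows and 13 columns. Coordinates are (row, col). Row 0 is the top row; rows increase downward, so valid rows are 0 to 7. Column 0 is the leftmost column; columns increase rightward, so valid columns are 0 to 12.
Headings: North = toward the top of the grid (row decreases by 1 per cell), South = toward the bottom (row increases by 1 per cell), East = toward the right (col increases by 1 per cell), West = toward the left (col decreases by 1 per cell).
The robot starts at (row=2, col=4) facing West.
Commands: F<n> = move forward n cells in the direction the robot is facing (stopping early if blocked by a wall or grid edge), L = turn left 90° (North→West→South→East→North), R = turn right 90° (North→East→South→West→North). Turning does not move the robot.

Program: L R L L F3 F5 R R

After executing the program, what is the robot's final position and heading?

Answer: Final position: (row=2, col=4), facing West

Derivation:
Start: (row=2, col=4), facing West
  L: turn left, now facing South
  R: turn right, now facing West
  L: turn left, now facing South
  L: turn left, now facing East
  F3: move forward 0/3 (blocked), now at (row=2, col=4)
  F5: move forward 0/5 (blocked), now at (row=2, col=4)
  R: turn right, now facing South
  R: turn right, now facing West
Final: (row=2, col=4), facing West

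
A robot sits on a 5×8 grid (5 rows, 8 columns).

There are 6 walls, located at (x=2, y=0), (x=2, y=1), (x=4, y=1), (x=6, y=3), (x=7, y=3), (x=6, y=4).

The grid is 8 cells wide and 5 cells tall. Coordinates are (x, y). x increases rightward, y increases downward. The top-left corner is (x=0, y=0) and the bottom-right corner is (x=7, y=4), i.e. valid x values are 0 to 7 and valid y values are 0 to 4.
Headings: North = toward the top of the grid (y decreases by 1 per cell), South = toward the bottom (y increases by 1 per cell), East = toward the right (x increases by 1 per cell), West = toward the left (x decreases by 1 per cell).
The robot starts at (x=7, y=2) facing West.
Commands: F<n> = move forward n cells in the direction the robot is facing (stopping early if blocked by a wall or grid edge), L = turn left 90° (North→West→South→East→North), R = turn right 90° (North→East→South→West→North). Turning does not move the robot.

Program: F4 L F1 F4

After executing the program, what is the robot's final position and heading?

Answer: Final position: (x=3, y=4), facing South

Derivation:
Start: (x=7, y=2), facing West
  F4: move forward 4, now at (x=3, y=2)
  L: turn left, now facing South
  F1: move forward 1, now at (x=3, y=3)
  F4: move forward 1/4 (blocked), now at (x=3, y=4)
Final: (x=3, y=4), facing South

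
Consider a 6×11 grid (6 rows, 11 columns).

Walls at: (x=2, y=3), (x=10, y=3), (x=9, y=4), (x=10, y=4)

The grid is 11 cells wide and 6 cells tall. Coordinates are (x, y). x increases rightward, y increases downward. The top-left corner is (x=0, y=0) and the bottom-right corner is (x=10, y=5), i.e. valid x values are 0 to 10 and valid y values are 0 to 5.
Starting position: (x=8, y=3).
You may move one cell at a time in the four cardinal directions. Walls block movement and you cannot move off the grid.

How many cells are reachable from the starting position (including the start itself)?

Answer: Reachable cells: 62

Derivation:
BFS flood-fill from (x=8, y=3):
  Distance 0: (x=8, y=3)
  Distance 1: (x=8, y=2), (x=7, y=3), (x=9, y=3), (x=8, y=4)
  Distance 2: (x=8, y=1), (x=7, y=2), (x=9, y=2), (x=6, y=3), (x=7, y=4), (x=8, y=5)
  Distance 3: (x=8, y=0), (x=7, y=1), (x=9, y=1), (x=6, y=2), (x=10, y=2), (x=5, y=3), (x=6, y=4), (x=7, y=5), (x=9, y=5)
  Distance 4: (x=7, y=0), (x=9, y=0), (x=6, y=1), (x=10, y=1), (x=5, y=2), (x=4, y=3), (x=5, y=4), (x=6, y=5), (x=10, y=5)
  Distance 5: (x=6, y=0), (x=10, y=0), (x=5, y=1), (x=4, y=2), (x=3, y=3), (x=4, y=4), (x=5, y=5)
  Distance 6: (x=5, y=0), (x=4, y=1), (x=3, y=2), (x=3, y=4), (x=4, y=5)
  Distance 7: (x=4, y=0), (x=3, y=1), (x=2, y=2), (x=2, y=4), (x=3, y=5)
  Distance 8: (x=3, y=0), (x=2, y=1), (x=1, y=2), (x=1, y=4), (x=2, y=5)
  Distance 9: (x=2, y=0), (x=1, y=1), (x=0, y=2), (x=1, y=3), (x=0, y=4), (x=1, y=5)
  Distance 10: (x=1, y=0), (x=0, y=1), (x=0, y=3), (x=0, y=5)
  Distance 11: (x=0, y=0)
Total reachable: 62 (grid has 62 open cells total)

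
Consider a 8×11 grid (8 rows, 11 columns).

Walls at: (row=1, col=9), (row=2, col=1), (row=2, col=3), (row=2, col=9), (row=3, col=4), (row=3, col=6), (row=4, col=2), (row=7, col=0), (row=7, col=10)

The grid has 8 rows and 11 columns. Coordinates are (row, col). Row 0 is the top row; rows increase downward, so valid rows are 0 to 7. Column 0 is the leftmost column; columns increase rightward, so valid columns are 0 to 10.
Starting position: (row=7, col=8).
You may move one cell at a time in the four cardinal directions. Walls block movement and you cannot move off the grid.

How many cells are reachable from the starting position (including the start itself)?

Answer: Reachable cells: 79

Derivation:
BFS flood-fill from (row=7, col=8):
  Distance 0: (row=7, col=8)
  Distance 1: (row=6, col=8), (row=7, col=7), (row=7, col=9)
  Distance 2: (row=5, col=8), (row=6, col=7), (row=6, col=9), (row=7, col=6)
  Distance 3: (row=4, col=8), (row=5, col=7), (row=5, col=9), (row=6, col=6), (row=6, col=10), (row=7, col=5)
  Distance 4: (row=3, col=8), (row=4, col=7), (row=4, col=9), (row=5, col=6), (row=5, col=10), (row=6, col=5), (row=7, col=4)
  Distance 5: (row=2, col=8), (row=3, col=7), (row=3, col=9), (row=4, col=6), (row=4, col=10), (row=5, col=5), (row=6, col=4), (row=7, col=3)
  Distance 6: (row=1, col=8), (row=2, col=7), (row=3, col=10), (row=4, col=5), (row=5, col=4), (row=6, col=3), (row=7, col=2)
  Distance 7: (row=0, col=8), (row=1, col=7), (row=2, col=6), (row=2, col=10), (row=3, col=5), (row=4, col=4), (row=5, col=3), (row=6, col=2), (row=7, col=1)
  Distance 8: (row=0, col=7), (row=0, col=9), (row=1, col=6), (row=1, col=10), (row=2, col=5), (row=4, col=3), (row=5, col=2), (row=6, col=1)
  Distance 9: (row=0, col=6), (row=0, col=10), (row=1, col=5), (row=2, col=4), (row=3, col=3), (row=5, col=1), (row=6, col=0)
  Distance 10: (row=0, col=5), (row=1, col=4), (row=3, col=2), (row=4, col=1), (row=5, col=0)
  Distance 11: (row=0, col=4), (row=1, col=3), (row=2, col=2), (row=3, col=1), (row=4, col=0)
  Distance 12: (row=0, col=3), (row=1, col=2), (row=3, col=0)
  Distance 13: (row=0, col=2), (row=1, col=1), (row=2, col=0)
  Distance 14: (row=0, col=1), (row=1, col=0)
  Distance 15: (row=0, col=0)
Total reachable: 79 (grid has 79 open cells total)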